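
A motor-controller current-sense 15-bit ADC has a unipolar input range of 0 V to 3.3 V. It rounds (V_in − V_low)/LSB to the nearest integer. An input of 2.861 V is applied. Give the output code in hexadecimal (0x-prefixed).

code 0x6EF9 (decimal 28409)

With 32768 levels over 3.3 V, one step is 100.71 µV.
(V_in − V_low)/LSB = (2.861 − 0) / 0.000100708 = 28408.863.
So the output code is 28409.
In hexadecimal (0x-prefixed): 0x6EF9.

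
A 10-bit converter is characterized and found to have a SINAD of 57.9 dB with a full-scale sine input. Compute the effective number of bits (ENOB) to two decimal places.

ENOB = (SINAD − 1.76) / 6.02 = (57.9 − 1.76)/6.02 = 9.326.

9.33 bits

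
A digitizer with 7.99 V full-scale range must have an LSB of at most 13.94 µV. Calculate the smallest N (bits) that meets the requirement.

20 bits

Number of steps required ≥ 7.99 V / 13.94 µV = 573170.73.
Need 2^N ≥ 573170.73; 2^19 = 524288, 2^20 = 1048576.
Minimum N = 20.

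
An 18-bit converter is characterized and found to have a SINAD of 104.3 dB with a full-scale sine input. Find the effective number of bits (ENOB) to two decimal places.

17.03 bits

ENOB = (SINAD − 1.76) / 6.02 = (104.3 − 1.76)/6.02 = 17.033.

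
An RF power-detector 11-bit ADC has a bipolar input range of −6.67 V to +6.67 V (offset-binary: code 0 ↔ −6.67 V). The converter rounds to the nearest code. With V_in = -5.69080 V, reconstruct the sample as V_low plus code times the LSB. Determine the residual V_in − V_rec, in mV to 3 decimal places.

One LSB is 13.34 V / 2048 = 6.514 mV.
(V_in − V_low)/LSB = (-5.69080 − (−6.67))/0.00651367 = 150.3300 → code 150 (round).
Code 150 maps back to (−6.67) + 150×0.00651367 V = -5.6929492 V.
Error = -5.69080 − (−5.6929492) = 0.00214922 V = 2.149 mV.

2.149 mV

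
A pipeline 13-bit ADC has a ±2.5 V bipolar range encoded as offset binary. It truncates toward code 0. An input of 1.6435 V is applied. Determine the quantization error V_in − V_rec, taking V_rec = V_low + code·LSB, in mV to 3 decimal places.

0.434 mV

LSB = 5/2^13 = 0.610 mV.
(V_in − V_low)/LSB = (1.6435 − (−2.5))/0.000610352 = 6788.7104 → code 6788 (floor).
V_rec = (−2.5) + 6788·0.000610352 = 1.6430664 V.
Error = 1.6435 − 1.6430664 = 0.000433594 V = 0.434 mV.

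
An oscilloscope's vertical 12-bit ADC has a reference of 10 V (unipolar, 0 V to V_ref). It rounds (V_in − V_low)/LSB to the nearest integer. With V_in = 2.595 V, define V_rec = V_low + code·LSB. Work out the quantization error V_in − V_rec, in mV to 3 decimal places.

Step size: 10 V ÷ 2^12 = 2.441 mV.
(V_in − V_low)/LSB = (2.595 − 0)/0.00244141 = 1062.9120 → code 1063 (round).
V_rec = 0 + 1063·0.00244141 = 2.5952148 V.
V_in − V_rec = -0.000214844 V = -0.215 mV.

-0.215 mV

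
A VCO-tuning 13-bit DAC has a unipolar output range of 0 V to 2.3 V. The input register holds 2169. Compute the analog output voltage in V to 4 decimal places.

LSB = 2.3 V / 2^13 = 280.76 µV.
V_out = 0 + 2169 × 0.000280762 V = 0.608972 V.

0.6090 V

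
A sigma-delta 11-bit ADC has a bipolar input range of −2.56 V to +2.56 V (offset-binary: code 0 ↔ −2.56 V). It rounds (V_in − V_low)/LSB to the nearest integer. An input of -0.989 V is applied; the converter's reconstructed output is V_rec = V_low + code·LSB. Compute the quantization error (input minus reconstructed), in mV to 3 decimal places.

Step size: 5.12 V ÷ 2^11 = 2.500 mV.
(V_in − V_low)/LSB = (-0.989 − (−2.56))/0.0025 = 628.4000 → code 628 (round).
Code 628 maps back to (−2.56) + 628×0.0025 V = -0.99 V.
Error = -0.989 − (−0.99) = 0.001 V = 1.000 mV.

1.000 mV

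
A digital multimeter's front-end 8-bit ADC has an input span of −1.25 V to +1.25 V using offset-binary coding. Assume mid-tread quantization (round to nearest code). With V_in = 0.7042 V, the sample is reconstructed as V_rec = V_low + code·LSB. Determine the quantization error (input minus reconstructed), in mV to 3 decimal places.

1.075 mV

LSB = 2.5/2^8 = 9.766 mV.
(V_in − V_low)/LSB = (0.7042 − (−1.25))/0.00976562 = 200.1101 → code 200 (round).
V_rec = (−1.25) + 200·0.00976562 = 0.703125 V.
Error = 0.7042 − 0.703125 = 0.001075 V = 1.075 mV.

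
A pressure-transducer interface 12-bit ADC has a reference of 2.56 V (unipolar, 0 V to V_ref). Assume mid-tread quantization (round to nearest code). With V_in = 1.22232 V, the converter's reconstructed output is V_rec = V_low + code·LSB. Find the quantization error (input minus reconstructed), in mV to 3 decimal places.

-0.180 mV

LSB = 2.56/2^12 = 0.625 mV.
(1.22232 − 0)/0.000625 = 1955.7120; round gives code 1956.
Code 1956 maps back to 0 + 1956×0.000625 V = 1.2225 V.
Difference: -0.00018 V → -0.180 mV.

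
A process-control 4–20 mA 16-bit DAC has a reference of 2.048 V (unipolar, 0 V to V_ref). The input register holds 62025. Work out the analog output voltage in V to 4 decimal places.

1.9383 V

LSB = 2.048 V / 2^16 = 31.25 µV.
V_out = 0 + 62025 × 3.125e-05 V = 1.93828 V.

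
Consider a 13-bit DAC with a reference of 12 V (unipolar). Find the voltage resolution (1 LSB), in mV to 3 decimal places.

Full-scale span = 12 V.
LSB = 12 / 2^13 = 12 / 8192 = 0.00146484 V = 1.465 mV.

1.465 mV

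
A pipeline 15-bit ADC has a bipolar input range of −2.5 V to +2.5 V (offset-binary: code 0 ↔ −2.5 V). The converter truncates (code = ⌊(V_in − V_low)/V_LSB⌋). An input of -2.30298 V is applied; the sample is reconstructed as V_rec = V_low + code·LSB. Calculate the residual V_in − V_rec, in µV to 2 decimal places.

29.03 µV

LSB = 5/2^15 = 152.59 µV.
(-2.30298 − (−2.5))/0.000152588 = 1291.1903; ⌊·⌋ gives code 1291.
V_rec = (−2.5) + 1291·0.000152588 = -2.303009 V.
V_in − V_rec = 2.90332e-05 V = 29.03 µV.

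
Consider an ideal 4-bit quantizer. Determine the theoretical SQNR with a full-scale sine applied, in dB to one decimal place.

SNR ≈ 6.02·N + 1.76 dB = 6.02·4 + 1.76 = 25.84 dB.

25.8 dB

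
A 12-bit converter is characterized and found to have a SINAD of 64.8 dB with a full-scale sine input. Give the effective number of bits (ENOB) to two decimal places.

10.47 bits

ENOB = (SINAD − 1.76) / 6.02 = (64.8 − 1.76)/6.02 = 10.472.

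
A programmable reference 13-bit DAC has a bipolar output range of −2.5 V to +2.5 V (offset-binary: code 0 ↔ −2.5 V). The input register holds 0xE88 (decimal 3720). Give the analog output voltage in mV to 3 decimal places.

LSB = 5 V / 2^13 = 0.610 mV.
Code 0xE88 = 3720 decimal.
V_out = (−2.5) + 3720 × 0.000610352 V = -0.229492 V.
= -229.492 mV.

-229.492 mV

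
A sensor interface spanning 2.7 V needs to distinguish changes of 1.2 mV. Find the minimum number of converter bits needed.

12 bits

Number of steps required ≥ 2.7 V / 1.2 mV = 2250.00.
Need 2^N ≥ 2250.00; 2^11 = 2048, 2^12 = 4096.
Minimum N = 12.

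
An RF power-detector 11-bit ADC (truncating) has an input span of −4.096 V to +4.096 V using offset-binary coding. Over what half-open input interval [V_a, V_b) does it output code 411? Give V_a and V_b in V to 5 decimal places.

[-2.45200 V, -2.44800 V)

LSB = 8.192/2^11 = 4.000 mV.
V_a = V_low + 411·LSB = -2.452 V; V_b = V_low + 412·LSB = -2.448 V.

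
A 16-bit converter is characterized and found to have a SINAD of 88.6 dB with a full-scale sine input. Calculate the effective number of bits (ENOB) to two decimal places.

ENOB = (SINAD − 1.76) / 6.02 = (88.6 − 1.76)/6.02 = 14.425.

14.43 bits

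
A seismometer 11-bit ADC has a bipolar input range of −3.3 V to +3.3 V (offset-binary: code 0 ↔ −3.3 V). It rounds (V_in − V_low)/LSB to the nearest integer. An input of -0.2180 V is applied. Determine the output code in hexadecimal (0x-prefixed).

code 0x3BC (decimal 956)

Full-scale span = 6.6 V; LSB = 6.6/2^11 = 3.223 mV.
(-0.2180 − (−3.3)) / 0.00322266 = 956.354 LSBs.
Round → code 956.
In hexadecimal (0x-prefixed): 0x3BC.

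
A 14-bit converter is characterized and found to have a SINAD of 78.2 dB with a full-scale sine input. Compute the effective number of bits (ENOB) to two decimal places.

ENOB = (SINAD − 1.76) / 6.02 = (78.2 − 1.76)/6.02 = 12.698.

12.70 bits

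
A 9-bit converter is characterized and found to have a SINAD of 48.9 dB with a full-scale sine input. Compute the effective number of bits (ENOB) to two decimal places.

7.83 bits

ENOB = (SINAD − 1.76) / 6.02 = (48.9 − 1.76)/6.02 = 7.831.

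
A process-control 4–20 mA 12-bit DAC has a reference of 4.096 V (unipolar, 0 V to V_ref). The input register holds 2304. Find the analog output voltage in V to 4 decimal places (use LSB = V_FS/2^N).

2.3040 V

LSB = 4.096 V / 2^12 = 1.000 mV.
V_out = 0 + 2304 × 0.001 V = 2.304 V.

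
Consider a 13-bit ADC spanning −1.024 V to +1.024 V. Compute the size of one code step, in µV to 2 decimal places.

Full-scale span = 2.048 V.
LSB = 2.048 / 2^13 = 2.048 / 8192 = 0.00025 V = 250.00 µV.

250.00 µV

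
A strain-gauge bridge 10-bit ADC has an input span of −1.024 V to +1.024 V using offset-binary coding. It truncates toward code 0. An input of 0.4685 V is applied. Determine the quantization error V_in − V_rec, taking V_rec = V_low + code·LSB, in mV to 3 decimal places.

0.500 mV

Step size: 2.048 V ÷ 2^10 = 2.000 mV.
Scaled input = 746.2500 LSBs, so code = 746.
Code 746 maps back to (−1.024) + 746×0.002 V = 0.468 V.
Error = 0.4685 − 0.468 = 0.0005 V = 0.500 mV.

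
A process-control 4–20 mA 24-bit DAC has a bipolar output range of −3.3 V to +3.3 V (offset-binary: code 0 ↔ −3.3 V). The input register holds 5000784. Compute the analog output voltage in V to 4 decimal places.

-1.3327 V

LSB = 6.6 V / 2^24 = 0.39 µV.
V_out = (−3.3) + 5000784 × 3.93391e-07 V = -1.33274 V.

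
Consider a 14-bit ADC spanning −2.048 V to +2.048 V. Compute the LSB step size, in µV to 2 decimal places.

Full-scale span = 4.096 V.
LSB = 4.096 / 2^14 = 4.096 / 16384 = 0.00025 V = 250.00 µV.

250.00 µV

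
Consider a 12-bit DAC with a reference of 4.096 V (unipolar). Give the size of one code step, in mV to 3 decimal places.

1.000 mV

Full-scale span = 4.096 V.
LSB = 4.096 / 2^12 = 4.096 / 4096 = 0.001 V = 1.000 mV.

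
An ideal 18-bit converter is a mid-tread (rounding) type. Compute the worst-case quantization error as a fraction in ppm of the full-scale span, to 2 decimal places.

1.91 ppm

Rounding → worst-case error = ½ LSB = V_FS/2^19, so 1e+06/524288 = 1.90735 ppm of full scale.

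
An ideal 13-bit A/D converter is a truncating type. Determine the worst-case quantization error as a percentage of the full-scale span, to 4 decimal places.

0.0122 %

Truncating → worst-case error = 1 LSB = V_FS/2^13, so 100/8192 = 0.012207 % of full scale.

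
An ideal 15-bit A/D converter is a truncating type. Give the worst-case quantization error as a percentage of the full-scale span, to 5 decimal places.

Truncating → worst-case error = 1 LSB = V_FS/2^15, so 100/32768 = 0.00305176 % of full scale.

0.00305 %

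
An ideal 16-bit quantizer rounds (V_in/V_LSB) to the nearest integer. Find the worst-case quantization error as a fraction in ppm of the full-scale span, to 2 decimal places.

7.63 ppm

Rounding → worst-case error = ½ LSB = V_FS/2^17, so 1e+06/131072 = 7.62939 ppm of full scale.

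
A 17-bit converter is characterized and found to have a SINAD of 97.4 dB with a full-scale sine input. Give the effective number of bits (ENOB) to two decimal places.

ENOB = (SINAD − 1.76) / 6.02 = (97.4 − 1.76)/6.02 = 15.887.

15.89 bits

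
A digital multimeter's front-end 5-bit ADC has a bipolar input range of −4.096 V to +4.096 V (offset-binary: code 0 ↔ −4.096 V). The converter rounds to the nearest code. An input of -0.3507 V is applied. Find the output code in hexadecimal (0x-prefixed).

code 0xF (decimal 15)

LSB = 8.192 V / 32 = 256.000 mV.
(V_in − V_low)/LSB = (-0.3507 − (−4.096)) / 0.256 = 14.630.
round(14.630) = 15.
In hexadecimal (0x-prefixed): 0xF.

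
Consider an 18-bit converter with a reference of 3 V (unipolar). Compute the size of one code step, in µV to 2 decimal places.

11.44 µV

Full-scale span = 3 V.
LSB = 3 / 2^18 = 3 / 262144 = 1.14441e-05 V = 11.44 µV.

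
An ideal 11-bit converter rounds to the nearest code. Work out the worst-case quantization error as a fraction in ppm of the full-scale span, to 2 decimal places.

244.14 ppm

Rounding → worst-case error = ½ LSB = V_FS/2^12, so 1e+06/4096 = 244.141 ppm of full scale.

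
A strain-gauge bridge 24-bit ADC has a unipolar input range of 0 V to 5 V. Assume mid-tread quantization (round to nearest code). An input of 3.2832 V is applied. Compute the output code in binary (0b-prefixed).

code 0b101010000001100110001111 (decimal 11016591)

Full-scale span = 5 V; LSB = 5/2^24 = 0.30 µV.
(3.2832 − 0) / 2.98023e-07 = 11016591.114 LSBs.
round(11016591.114) = 11016591.
In binary (0b-prefixed): 0b101010000001100110001111.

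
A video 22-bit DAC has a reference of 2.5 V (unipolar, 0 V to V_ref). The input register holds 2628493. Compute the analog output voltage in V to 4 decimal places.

1.5667 V

LSB = 2.5 V / 2^22 = 0.60 µV.
V_out = 0 + 2628493 × 5.96046e-07 V = 1.5667 V.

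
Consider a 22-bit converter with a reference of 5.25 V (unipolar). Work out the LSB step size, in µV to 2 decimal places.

Full-scale span = 5.25 V.
LSB = 5.25 / 2^22 = 5.25 / 4194304 = 1.2517e-06 V = 1.25 µV.

1.25 µV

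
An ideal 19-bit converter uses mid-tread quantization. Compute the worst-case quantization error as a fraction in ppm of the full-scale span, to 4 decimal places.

Rounding → worst-case error = ½ LSB = V_FS/2^20, so 1e+06/1048576 = 0.953674 ppm of full scale.

0.9537 ppm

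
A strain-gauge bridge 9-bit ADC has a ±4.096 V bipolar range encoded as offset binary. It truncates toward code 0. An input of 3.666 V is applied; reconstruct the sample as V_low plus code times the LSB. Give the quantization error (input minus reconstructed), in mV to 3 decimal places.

2.000 mV

LSB = 8.192/2^9 = 16.000 mV.
Scaled input = 485.1250 LSBs, so code = 485.
Reconstructed: 3.664 V.
Error = 3.666 − 3.664 = 0.002 V = 2.000 mV.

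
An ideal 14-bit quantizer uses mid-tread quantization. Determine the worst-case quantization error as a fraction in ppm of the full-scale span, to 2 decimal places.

Rounding → worst-case error = ½ LSB = V_FS/2^15, so 1e+06/32768 = 30.5176 ppm of full scale.

30.52 ppm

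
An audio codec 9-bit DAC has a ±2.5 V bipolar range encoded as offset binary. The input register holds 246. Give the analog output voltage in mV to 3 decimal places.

LSB = 5 V / 2^9 = 9.766 mV.
V_out = (−2.5) + 246 × 0.00976562 V = -0.0976562 V.
= -97.656 mV.

-97.656 mV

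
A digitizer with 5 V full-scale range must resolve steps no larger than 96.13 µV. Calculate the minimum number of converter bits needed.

Number of steps required ≥ 5 V / 96.13 µV = 52012.90.
Need 2^N ≥ 52012.90; 2^15 = 32768, 2^16 = 65536.
Minimum N = 16.

16 bits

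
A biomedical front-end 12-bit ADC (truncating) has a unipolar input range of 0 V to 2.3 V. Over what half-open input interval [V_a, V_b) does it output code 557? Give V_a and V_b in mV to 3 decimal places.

LSB = 2.3/2^12 = 0.562 mV.
V_a = V_low + 557·LSB = 0.312769 V; V_b = V_low + 558·LSB = 0.31333 V.

[312.769 mV, 313.330 mV)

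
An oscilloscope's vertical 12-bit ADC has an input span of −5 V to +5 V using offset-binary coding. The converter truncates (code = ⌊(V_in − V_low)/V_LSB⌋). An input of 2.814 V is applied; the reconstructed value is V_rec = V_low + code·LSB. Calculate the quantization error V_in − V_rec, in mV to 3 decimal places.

1.500 mV

One LSB is 10 V / 4096 = 2.441 mV.
(V_in − V_low)/LSB = (2.814 − (−5))/0.00244141 = 3200.6144 → code 3200 (floor).
Reconstructed: 2.8125 V.
Difference: 0.0015 V → 1.500 mV.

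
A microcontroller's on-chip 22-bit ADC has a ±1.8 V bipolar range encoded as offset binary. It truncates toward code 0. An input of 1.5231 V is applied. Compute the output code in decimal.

code 3871692

With 4194304 levels over 3.6 V, one step is 0.86 µV.
(1.5231 − (−1.8)) / 8.58307e-07 = 3871692.117 LSBs.
Floor → code 3871692.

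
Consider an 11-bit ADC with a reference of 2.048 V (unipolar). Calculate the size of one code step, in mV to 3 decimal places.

Full-scale span = 2.048 V.
LSB = 2.048 / 2^11 = 2.048 / 2048 = 0.001 V = 1.000 mV.

1.000 mV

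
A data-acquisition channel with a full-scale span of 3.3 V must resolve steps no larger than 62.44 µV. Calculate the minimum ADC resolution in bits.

16 bits

Number of steps required ≥ 3.3 V / 62.44 µV = 52850.74.
Need 2^N ≥ 52850.74; 2^15 = 32768, 2^16 = 65536.
Minimum N = 16.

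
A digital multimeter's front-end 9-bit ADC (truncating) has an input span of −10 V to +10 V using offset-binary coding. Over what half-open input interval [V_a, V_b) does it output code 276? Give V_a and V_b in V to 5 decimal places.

LSB = 20/2^9 = 39.062 mV.
V_a = V_low + 276·LSB = 0.78125 V; V_b = V_low + 277·LSB = 0.820312 V.

[0.78125 V, 0.82031 V)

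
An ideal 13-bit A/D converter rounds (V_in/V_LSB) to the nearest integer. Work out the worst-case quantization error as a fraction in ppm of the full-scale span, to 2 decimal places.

61.04 ppm

Rounding → worst-case error = ½ LSB = V_FS/2^14, so 1e+06/16384 = 61.0352 ppm of full scale.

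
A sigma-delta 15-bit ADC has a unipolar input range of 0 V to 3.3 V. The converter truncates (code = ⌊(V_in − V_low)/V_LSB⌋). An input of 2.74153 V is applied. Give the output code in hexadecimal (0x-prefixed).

Full-scale span = 3.3 V; LSB = 3.3/2^15 = 100.71 µV.
Input sits at 27222.562 steps above V_low.
Floor → code 27222.
In hexadecimal (0x-prefixed): 0x6A56.

code 0x6A56 (decimal 27222)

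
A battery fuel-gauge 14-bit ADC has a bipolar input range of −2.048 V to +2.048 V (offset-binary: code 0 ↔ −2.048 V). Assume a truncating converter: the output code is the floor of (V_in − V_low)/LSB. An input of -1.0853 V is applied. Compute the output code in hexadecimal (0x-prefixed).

With 16384 levels over 4.096 V, one step is 250.00 µV.
(V_in − V_low)/LSB = (-1.0853 − (−2.048)) / 0.00025 = 3850.800.
So the output code is 3850.
In hexadecimal (0x-prefixed): 0xF0A.

code 0xF0A (decimal 3850)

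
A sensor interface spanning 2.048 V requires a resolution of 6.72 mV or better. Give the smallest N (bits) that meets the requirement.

Number of steps required ≥ 2.048 V / 6.72 mV = 304.76.
Need 2^N ≥ 304.76; 2^8 = 256, 2^9 = 512.
Minimum N = 9.

9 bits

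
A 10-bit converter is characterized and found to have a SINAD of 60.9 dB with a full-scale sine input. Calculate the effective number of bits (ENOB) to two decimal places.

ENOB = (SINAD − 1.76) / 6.02 = (60.9 − 1.76)/6.02 = 9.824.

9.82 bits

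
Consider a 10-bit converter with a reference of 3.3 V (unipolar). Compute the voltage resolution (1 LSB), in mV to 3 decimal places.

3.223 mV

Full-scale span = 3.3 V.
LSB = 3.3 / 2^10 = 3.3 / 1024 = 0.00322266 V = 3.223 mV.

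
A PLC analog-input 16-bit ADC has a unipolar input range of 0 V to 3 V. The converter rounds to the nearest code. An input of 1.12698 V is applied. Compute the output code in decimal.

Full-scale span = 3 V; LSB = 3/2^16 = 45.78 µV.
Input sits at 24619.254 steps above V_low.
round(24619.254) = 24619.

code 24619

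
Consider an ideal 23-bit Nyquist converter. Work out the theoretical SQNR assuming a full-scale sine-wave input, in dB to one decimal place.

140.2 dB

SNR ≈ 6.02·N + 1.76 dB = 6.02·23 + 1.76 = 140.22 dB.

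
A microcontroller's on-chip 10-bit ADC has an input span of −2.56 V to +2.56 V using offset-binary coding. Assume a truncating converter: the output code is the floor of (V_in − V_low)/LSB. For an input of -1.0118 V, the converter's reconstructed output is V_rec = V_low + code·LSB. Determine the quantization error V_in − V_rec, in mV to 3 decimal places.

One LSB is 5.12 V / 1024 = 5.000 mV.
(V_in − V_low)/LSB = (-1.0118 − (−2.56))/0.005 = 309.6400 → code 309 (floor).
Code 309 maps back to (−2.56) + 309×0.005 V = -1.015 V.
Difference: 0.0032 V → 3.200 mV.

3.200 mV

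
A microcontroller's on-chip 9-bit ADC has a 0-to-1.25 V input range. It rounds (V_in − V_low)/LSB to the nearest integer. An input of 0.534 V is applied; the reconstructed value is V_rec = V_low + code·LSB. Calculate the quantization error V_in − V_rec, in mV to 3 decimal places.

LSB = 1.25/2^9 = 2.441 mV.
(0.534 − 0)/0.00244141 = 218.7264; round gives code 219.
Code 219 maps back to 0 + 219×0.00244141 V = 0.53466797 V.
V_in − V_rec = -0.000667969 V = -0.668 mV.

-0.668 mV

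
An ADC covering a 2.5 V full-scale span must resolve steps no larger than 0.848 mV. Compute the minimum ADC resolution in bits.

12 bits

Number of steps required ≥ 2.5 V / 0.848 mV = 2948.11.
Need 2^N ≥ 2948.11; 2^11 = 2048, 2^12 = 4096.
Minimum N = 12.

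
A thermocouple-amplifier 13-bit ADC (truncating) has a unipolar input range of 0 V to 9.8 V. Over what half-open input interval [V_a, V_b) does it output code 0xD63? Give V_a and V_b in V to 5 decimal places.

LSB = 9.8/2^13 = 1.196 mV.
Code 0xD63 = 3427 decimal.
V_a = V_low + 3427·LSB = 4.09968 V; V_b = V_low + 3428·LSB = 4.10088 V.

[4.09968 V, 4.10088 V)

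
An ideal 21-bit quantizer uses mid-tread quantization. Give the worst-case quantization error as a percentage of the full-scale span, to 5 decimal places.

0.00002 %

Rounding → worst-case error = ½ LSB = V_FS/2^22, so 100/4194304 = 2.38419e-05 % of full scale.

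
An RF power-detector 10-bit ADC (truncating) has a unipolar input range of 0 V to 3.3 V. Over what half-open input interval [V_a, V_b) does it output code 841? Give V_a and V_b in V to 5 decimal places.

[2.71025 V, 2.71348 V)

LSB = 3.3/2^10 = 3.223 mV.
V_a = V_low + 841·LSB = 2.71025 V; V_b = V_low + 842·LSB = 2.71348 V.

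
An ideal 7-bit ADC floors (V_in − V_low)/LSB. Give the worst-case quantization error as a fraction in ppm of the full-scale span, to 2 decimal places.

Truncating → worst-case error = 1 LSB = V_FS/2^7, so 1e+06/128 = 7812.5 ppm of full scale.

7812.50 ppm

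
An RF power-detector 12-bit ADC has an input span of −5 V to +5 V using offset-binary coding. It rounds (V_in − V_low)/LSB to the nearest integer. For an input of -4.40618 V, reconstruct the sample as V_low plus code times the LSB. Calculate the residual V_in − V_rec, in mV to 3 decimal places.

0.558 mV

One LSB is 10 V / 4096 = 2.441 mV.
(-4.40618 − (−5))/0.00244141 = 243.2287; round gives code 243.
Code 243 maps back to (−5) + 243×0.00244141 V = -4.4067383 V.
Difference: 0.000558281 V → 0.558 mV.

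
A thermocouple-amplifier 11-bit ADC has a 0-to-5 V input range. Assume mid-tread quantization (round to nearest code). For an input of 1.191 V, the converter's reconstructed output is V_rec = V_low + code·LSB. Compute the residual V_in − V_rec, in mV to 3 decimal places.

Step size: 5 V ÷ 2^11 = 2.441 mV.
(V_in − V_low)/LSB = (1.191 − 0)/0.00244141 = 487.8336 → code 488 (round).
Code 488 maps back to 0 + 488×0.00244141 V = 1.1914062 V.
Difference: -0.00040625 V → -0.406 mV.

-0.406 mV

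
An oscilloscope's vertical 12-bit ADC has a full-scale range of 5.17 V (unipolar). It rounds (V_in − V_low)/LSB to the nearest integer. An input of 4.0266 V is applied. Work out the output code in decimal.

code 3190

With 4096 levels over 5.17 V, one step is 1.262 mV.
(4.0266 − 0) / 0.00126221 = 3190.126 LSBs.
round(3190.126) = 3190.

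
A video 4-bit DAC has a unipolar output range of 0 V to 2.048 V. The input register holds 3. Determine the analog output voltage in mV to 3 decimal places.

384.000 mV

LSB = 2.048 V / 2^4 = 128.000 mV.
V_out = 0 + 3 × 0.128 V = 0.384 V.
= 384.000 mV.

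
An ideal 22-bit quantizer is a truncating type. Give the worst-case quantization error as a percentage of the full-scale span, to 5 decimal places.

Truncating → worst-case error = 1 LSB = V_FS/2^22, so 100/4194304 = 2.38419e-05 % of full scale.

0.00002 %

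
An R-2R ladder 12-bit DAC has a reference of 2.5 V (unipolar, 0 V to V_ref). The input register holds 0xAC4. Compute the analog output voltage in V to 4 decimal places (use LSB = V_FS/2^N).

LSB = 2.5 V / 2^12 = 0.610 mV.
Code 0xAC4 = 2756 decimal.
V_out = 0 + 2756 × 0.000610352 V = 1.68213 V.

1.6821 V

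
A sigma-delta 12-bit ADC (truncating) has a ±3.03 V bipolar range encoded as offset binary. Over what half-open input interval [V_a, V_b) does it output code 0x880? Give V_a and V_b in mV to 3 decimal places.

[189.375 mV, 190.854 mV)

LSB = 6.06/2^12 = 1.479 mV.
Code 0x880 = 2176 decimal.
V_a = V_low + 2176·LSB = 0.189375 V; V_b = V_low + 2177·LSB = 0.190854 V.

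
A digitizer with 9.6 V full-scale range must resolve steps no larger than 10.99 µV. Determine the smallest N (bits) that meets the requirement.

Number of steps required ≥ 9.6 V / 10.99 µV = 873521.38.
Need 2^N ≥ 873521.38; 2^19 = 524288, 2^20 = 1048576.
Minimum N = 20.

20 bits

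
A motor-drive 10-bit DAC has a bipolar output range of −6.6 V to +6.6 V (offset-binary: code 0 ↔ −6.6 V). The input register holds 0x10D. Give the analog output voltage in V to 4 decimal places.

LSB = 13.2 V / 2^10 = 12.891 mV.
Code 0x10D = 269 decimal.
V_out = (−6.6) + 269 × 0.0128906 V = -3.13242 V.

-3.1324 V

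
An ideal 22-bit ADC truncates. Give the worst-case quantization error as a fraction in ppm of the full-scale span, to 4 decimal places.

Truncating → worst-case error = 1 LSB = V_FS/2^22, so 1e+06/4194304 = 0.238419 ppm of full scale.

0.2384 ppm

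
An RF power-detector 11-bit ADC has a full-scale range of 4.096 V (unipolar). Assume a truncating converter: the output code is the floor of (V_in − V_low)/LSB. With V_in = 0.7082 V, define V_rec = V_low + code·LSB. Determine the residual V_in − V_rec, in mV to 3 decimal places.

0.200 mV

LSB = 4.096/2^11 = 2.000 mV.
(V_in − V_low)/LSB = (0.7082 − 0)/0.002 = 354.1000 → code 354 (floor).
V_rec = 0 + 354·0.002 = 0.708 V.
Error = 0.7082 − 0.708 = 0.0002 V = 0.200 mV.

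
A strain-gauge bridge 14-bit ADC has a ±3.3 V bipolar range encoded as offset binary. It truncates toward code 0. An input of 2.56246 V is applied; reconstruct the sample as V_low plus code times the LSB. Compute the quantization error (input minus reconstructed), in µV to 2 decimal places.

45.45 µV

Step size: 6.6 V ÷ 2^14 = 402.83 µV.
(2.56246 − (−3.3))/0.000402832 = 14553.1128; ⌊·⌋ gives code 14553.
Code 14553 maps back to (−3.3) + 14553×0.000402832 V = 2.5624146 V.
Difference: 4.54492e-05 V → 45.45 µV.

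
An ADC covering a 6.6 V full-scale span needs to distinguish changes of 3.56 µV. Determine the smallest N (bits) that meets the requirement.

21 bits

Number of steps required ≥ 6.6 V / 3.56 µV = 1853932.58.
Need 2^N ≥ 1853932.58; 2^20 = 1048576, 2^21 = 2097152.
Minimum N = 21.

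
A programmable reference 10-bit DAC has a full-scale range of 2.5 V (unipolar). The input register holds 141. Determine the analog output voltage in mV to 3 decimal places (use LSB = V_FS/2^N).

344.238 mV

LSB = 2.5 V / 2^10 = 2.441 mV.
V_out = 0 + 141 × 0.00244141 V = 0.344238 V.
= 344.238 mV.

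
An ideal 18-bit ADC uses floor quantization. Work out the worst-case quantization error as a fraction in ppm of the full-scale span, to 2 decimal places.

3.81 ppm

Truncating → worst-case error = 1 LSB = V_FS/2^18, so 1e+06/262144 = 3.8147 ppm of full scale.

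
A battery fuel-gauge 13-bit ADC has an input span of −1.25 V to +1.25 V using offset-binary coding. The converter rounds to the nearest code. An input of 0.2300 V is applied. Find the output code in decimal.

Full-scale span = 2.5 V; LSB = 2.5/2^13 = 305.18 µV.
Input sits at 4849.664 steps above V_low.
round(4849.664) = 4850.

code 4850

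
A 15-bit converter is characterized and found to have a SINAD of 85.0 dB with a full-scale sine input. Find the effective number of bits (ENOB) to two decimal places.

ENOB = (SINAD − 1.76) / 6.02 = (85.0 − 1.76)/6.02 = 13.827.

13.83 bits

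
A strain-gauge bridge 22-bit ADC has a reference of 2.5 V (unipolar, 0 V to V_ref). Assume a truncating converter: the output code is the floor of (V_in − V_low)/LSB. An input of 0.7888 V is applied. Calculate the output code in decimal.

code 1323386

LSB = 2.5 V / 4194304 = 0.60 µV.
(V_in − V_low)/LSB = (0.7888 − 0) / 5.96046e-07 = 1323386.798.
So the output code is 1323386.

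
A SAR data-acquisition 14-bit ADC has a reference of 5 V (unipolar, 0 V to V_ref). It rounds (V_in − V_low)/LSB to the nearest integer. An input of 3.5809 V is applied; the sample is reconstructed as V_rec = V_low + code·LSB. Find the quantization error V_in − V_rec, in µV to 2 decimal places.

Step size: 5 V ÷ 2^14 = 305.18 µV.
(3.5809 − 0)/0.000305176 = 11733.8931; round gives code 11734.
Reconstructed: 3.5809326 V.
Difference: -3.26172e-05 V → -32.62 µV.

-32.62 µV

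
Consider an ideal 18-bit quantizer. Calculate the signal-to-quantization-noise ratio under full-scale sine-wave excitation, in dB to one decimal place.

SNR ≈ 6.02·N + 1.76 dB = 6.02·18 + 1.76 = 110.12 dB.

110.1 dB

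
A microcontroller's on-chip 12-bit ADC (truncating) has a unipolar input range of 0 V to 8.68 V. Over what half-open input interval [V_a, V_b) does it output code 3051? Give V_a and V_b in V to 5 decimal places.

LSB = 8.68/2^12 = 2.119 mV.
V_a = V_low + 3051·LSB = 6.4655 V; V_b = V_low + 3052·LSB = 6.46762 V.

[6.46550 V, 6.46762 V)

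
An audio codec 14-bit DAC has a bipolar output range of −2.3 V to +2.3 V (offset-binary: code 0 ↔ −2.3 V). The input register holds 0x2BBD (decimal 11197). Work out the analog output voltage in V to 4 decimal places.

LSB = 4.6 V / 2^14 = 280.76 µV.
Code 0x2BBD = 11197 decimal.
V_out = (−2.3) + 11197 × 0.000280762 V = 0.843689 V.

0.8437 V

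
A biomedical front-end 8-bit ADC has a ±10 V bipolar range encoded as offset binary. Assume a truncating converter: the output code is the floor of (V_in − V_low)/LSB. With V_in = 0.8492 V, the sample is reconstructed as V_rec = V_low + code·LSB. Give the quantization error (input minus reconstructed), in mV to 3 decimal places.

67.950 mV

One LSB is 20 V / 256 = 78.125 mV.
(V_in − V_low)/LSB = (0.8492 − (−10))/0.078125 = 138.8698 → code 138 (floor).
Reconstructed: 0.78125 V.
V_in − V_rec = 0.06795 V = 67.950 mV.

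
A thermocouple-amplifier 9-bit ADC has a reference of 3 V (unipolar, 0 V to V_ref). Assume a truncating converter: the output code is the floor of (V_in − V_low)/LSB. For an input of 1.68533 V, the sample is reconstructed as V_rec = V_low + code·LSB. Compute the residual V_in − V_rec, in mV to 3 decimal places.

3.689 mV

Step size: 3 V ÷ 2^9 = 5.859 mV.
Scaled input = 287.6297 LSBs, so code = 287.
Code 287 maps back to 0 + 287×0.00585938 V = 1.6816406 V.
V_in − V_rec = 0.00368937 V = 3.689 mV.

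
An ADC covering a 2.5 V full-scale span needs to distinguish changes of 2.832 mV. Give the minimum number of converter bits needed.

Number of steps required ≥ 2.5 V / 2.832 mV = 882.77.
Need 2^N ≥ 882.77; 2^9 = 512, 2^10 = 1024.
Minimum N = 10.

10 bits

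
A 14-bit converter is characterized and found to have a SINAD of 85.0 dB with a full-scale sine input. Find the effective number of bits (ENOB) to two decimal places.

ENOB = (SINAD − 1.76) / 6.02 = (85.0 − 1.76)/6.02 = 13.827.

13.83 bits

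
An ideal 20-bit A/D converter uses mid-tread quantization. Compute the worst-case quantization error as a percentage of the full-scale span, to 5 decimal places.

0.00005 %

Rounding → worst-case error = ½ LSB = V_FS/2^21, so 100/2097152 = 4.76837e-05 % of full scale.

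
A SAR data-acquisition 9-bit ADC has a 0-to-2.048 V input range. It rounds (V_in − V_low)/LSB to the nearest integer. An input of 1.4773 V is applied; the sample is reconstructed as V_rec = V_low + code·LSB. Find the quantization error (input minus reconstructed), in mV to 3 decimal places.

LSB = 2.048/2^9 = 4.000 mV.
(V_in − V_low)/LSB = (1.4773 − 0)/0.004 = 369.3250 → code 369 (round).
Code 369 maps back to 0 + 369×0.004 V = 1.476 V.
Error = 1.4773 − 1.476 = 0.0013 V = 1.300 mV.

1.300 mV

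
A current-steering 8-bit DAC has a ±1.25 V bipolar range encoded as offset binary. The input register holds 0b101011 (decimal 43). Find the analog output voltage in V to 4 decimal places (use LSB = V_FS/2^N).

-0.8301 V

LSB = 2.5 V / 2^8 = 9.766 mV.
Code 0b101011 = 43 decimal.
V_out = (−1.25) + 43 × 0.00976562 V = -0.830078 V.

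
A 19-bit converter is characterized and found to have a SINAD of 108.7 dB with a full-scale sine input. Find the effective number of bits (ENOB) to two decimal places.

17.76 bits

ENOB = (SINAD − 1.76) / 6.02 = (108.7 − 1.76)/6.02 = 17.764.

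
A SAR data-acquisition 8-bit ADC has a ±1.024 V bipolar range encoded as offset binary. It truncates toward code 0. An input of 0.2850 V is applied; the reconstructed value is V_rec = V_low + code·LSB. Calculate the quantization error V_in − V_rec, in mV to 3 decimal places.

5.000 mV

One LSB is 2.048 V / 256 = 8.000 mV.
Scaled input = 163.6250 LSBs, so code = 163.
Reconstructed: 0.28 V.
Error = 0.2850 − 0.28 = 0.005 V = 5.000 mV.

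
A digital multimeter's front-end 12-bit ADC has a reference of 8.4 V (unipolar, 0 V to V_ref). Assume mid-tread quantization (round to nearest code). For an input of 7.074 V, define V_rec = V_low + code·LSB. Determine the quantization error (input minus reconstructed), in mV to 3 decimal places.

LSB = 8.4/2^12 = 2.051 mV.
Scaled input = 3449.4171 LSBs, so code = 3449.
V_rec = 0 + 3449·0.00205078 = 7.0731445 V.
Error = 7.074 − 7.0731445 = 0.000855469 V = 0.855 mV.

0.855 mV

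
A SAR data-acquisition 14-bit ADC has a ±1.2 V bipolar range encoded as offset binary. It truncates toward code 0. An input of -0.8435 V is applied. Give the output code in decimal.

code 2433

Full-scale span = 2.4 V; LSB = 2.4/2^14 = 146.48 µV.
(V_in − V_low)/LSB = (-0.8435 − (−1.2)) / 0.000146484 = 2433.707.
⌊·⌋(2433.707) = 2433.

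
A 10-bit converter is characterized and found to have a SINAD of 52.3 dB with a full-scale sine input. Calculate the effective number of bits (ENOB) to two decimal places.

8.40 bits

ENOB = (SINAD − 1.76) / 6.02 = (52.3 − 1.76)/6.02 = 8.395.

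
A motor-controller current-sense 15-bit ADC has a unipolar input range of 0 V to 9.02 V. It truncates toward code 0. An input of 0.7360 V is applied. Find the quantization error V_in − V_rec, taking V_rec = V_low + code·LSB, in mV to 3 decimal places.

LSB = 9.02/2^15 = 275.27 µV.
(V_in − V_low)/LSB = (0.7360 − 0)/0.000275269 = 2673.7525 → code 2673 (floor).
Reconstructed: 0.73579285 V.
V_in − V_rec = 0.000207153 V = 0.207 mV.

0.207 mV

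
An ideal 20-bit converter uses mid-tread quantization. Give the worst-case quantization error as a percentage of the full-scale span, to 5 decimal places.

Rounding → worst-case error = ½ LSB = V_FS/2^21, so 100/2097152 = 4.76837e-05 % of full scale.

0.00005 %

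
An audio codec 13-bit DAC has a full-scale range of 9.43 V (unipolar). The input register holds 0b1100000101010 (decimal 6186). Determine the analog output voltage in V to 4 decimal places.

LSB = 9.43 V / 2^13 = 1.151 mV.
Code 0b1100000101010 = 6186 decimal.
V_out = 0 + 6186 × 0.00115112 V = 7.12085 V.

7.1208 V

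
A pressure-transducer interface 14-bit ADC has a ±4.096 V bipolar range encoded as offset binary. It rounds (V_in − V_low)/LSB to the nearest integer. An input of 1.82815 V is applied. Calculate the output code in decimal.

With 16384 levels over 8.192 V, one step is 0.500 mV.
(1.82815 − (−4.096)) / 0.0005 = 11848.300 LSBs.
So the output code is 11848.

code 11848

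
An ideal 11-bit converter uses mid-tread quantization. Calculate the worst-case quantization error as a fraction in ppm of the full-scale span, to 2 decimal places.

Rounding → worst-case error = ½ LSB = V_FS/2^12, so 1e+06/4096 = 244.141 ppm of full scale.

244.14 ppm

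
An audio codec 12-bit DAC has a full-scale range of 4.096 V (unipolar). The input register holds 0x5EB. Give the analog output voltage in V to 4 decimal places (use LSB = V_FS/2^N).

LSB = 4.096 V / 2^12 = 1.000 mV.
Code 0x5EB = 1515 decimal.
V_out = 0 + 1515 × 0.001 V = 1.515 V.

1.5150 V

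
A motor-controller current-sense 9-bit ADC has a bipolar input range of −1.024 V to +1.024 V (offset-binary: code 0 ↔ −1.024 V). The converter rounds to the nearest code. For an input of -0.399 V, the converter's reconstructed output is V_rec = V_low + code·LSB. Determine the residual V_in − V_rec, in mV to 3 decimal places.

One LSB is 2.048 V / 512 = 4.000 mV.
(V_in − V_low)/LSB = (-0.399 − (−1.024))/0.004 = 156.2500 → code 156 (round).
Code 156 maps back to (−1.024) + 156×0.004 V = -0.4 V.
V_in − V_rec = 0.001 V = 1.000 mV.

1.000 mV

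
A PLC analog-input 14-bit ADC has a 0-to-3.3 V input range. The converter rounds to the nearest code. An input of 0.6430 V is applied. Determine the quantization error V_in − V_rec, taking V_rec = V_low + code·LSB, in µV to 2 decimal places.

LSB = 3.3/2^14 = 201.42 µV.
(0.6430 − 0)/0.000201416 = 3192.3976; round gives code 3192.
V_rec = 0 + 3192·0.000201416 = 0.64291992 V.
V_in − V_rec = 8.00781e-05 V = 80.08 µV.

80.08 µV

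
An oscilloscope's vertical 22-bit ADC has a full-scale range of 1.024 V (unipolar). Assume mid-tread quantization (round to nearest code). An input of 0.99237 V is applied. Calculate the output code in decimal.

code 4064748

Full-scale span = 1.024 V; LSB = 1.024/2^22 = 0.24 µV.
(V_in − V_low)/LSB = (0.99237 − 0) / 2.44141e-07 = 4064747.520.
So the output code is 4064748.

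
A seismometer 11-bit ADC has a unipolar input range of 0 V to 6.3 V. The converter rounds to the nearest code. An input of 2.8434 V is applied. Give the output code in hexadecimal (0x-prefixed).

code 0x39C (decimal 924)

LSB = 6.3 V / 2048 = 3.076 mV.
(V_in − V_low)/LSB = (2.8434 − 0) / 0.00307617 = 924.331.
round(924.331) = 924.
In hexadecimal (0x-prefixed): 0x39C.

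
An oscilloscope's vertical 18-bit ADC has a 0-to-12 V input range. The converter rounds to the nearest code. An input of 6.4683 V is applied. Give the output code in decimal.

With 262144 levels over 12 V, one step is 45.78 µV.
Input sits at 141302.170 steps above V_low.
So the output code is 141302.

code 141302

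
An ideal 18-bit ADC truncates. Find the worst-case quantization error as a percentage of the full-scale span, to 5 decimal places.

0.00038 %

Truncating → worst-case error = 1 LSB = V_FS/2^18, so 100/262144 = 0.00038147 % of full scale.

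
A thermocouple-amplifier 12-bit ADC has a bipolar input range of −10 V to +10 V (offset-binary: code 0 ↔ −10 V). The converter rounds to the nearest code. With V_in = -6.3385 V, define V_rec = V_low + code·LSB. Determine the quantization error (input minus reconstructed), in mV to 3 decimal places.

One LSB is 20 V / 4096 = 4.883 mV.
(V_in − V_low)/LSB = (-6.3385 − (−10))/0.00488281 = 749.8752 → code 750 (round).
V_rec = (−10) + 750·0.00488281 = -6.3378906 V.
Difference: -0.000609375 V → -0.609 mV.

-0.609 mV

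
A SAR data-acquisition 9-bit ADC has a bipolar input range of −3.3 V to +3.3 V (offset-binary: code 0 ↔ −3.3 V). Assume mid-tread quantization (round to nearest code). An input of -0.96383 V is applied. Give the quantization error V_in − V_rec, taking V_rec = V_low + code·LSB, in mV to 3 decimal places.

LSB = 6.6/2^9 = 12.891 mV.
(-0.96383 − (−3.3))/0.0128906 = 181.2302; round gives code 181.
Reconstructed: -0.96679688 V.
Error = -0.96383 − (−0.96679688) = 0.00296687 V = 2.967 mV.

2.967 mV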